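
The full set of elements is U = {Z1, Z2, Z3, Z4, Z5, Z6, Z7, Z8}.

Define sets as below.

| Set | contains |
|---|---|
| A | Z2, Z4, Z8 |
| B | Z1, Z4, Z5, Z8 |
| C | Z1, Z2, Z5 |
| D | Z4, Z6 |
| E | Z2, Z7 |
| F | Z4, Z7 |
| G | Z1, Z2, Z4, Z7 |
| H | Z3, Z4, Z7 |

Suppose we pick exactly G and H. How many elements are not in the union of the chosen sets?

Union of G, H = {Z1, Z2, Z3, Z4, Z7}.
Not covered: Z5, Z6, Z8 — 3 elements.

3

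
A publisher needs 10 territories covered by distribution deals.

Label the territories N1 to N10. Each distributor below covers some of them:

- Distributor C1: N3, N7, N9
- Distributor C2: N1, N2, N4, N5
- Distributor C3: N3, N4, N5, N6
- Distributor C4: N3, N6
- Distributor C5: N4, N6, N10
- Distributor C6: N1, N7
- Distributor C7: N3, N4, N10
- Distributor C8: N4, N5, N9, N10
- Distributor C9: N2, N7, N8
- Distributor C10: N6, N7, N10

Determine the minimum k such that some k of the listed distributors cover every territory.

Take {C2, C3, C8, C9}. Their union is {N1, N2, N3, N4, N5, N6, N7, N8, N9, N10}, which is all 10 territories.
No 3 of the 10 distributors cover everything (all 120 combinations miss at least one territory), so 4 is optimal.

4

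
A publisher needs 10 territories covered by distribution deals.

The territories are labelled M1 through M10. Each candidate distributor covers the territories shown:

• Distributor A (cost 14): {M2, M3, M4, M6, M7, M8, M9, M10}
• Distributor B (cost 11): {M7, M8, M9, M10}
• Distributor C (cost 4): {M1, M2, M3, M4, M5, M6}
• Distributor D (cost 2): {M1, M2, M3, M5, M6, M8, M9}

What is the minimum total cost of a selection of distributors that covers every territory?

B, C together cover every territory (B ∪ C = {M1, M2, M3, M4, M5, M6, M7, M8, M9, M10}); total cost 11 + 4 = 15.
The greedy pick D, C, B costs 17; no covering selection beats 15.

15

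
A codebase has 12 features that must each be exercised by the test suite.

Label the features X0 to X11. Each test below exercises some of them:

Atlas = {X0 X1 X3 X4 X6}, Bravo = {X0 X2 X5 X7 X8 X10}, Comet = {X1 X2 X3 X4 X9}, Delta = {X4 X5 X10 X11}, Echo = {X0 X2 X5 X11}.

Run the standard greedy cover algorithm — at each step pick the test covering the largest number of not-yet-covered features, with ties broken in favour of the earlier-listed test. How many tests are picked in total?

Greedy: pick Bravo (covers 6 new) → pick Atlas (covers 4 new) → pick Comet (covers 1 new) → pick Delta (covers 1 new). Total picks: 4.

4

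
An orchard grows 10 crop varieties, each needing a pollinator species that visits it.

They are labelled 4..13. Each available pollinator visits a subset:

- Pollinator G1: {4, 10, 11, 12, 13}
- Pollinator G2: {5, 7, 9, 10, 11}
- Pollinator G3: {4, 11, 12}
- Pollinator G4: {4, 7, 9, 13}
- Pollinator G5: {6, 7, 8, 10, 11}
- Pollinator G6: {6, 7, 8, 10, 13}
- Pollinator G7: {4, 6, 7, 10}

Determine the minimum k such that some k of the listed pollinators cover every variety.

3

G2 and G3 and G6 together: G2 ∪ G3 ∪ G6 = {4, 5, 6, 7, 8, 9, 10, 11, 12, 13} — every variety is covered.
Only G2 contains 5, so G2 is forced; the remaining 5 varieties need at least 2 more pollinators (each remaining pollinator adds at most 3) — so at least 3 pollinators are needed, and 3 is optimal.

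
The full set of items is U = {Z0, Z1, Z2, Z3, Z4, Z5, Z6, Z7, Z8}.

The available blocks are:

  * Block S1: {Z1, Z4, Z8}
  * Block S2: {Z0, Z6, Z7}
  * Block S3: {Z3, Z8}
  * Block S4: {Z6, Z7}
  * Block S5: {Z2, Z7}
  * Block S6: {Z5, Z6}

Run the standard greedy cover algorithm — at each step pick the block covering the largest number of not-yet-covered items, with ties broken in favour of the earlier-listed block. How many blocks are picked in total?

5

Greedy: pick S1 (covers 3 new) → pick S2 (covers 3 new) → pick S3 (covers 1 new) → pick S5 (covers 1 new) → pick S6 (covers 1 new). Total picks: 5.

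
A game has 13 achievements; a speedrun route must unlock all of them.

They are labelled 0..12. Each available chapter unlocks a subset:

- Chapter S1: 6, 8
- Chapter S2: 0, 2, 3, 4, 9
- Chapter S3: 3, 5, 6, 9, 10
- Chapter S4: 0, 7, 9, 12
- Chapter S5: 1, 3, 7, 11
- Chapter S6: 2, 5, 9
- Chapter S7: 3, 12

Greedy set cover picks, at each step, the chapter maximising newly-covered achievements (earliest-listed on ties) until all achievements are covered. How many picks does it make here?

Greedy: pick S2 (covers 5 new) → pick S3 (covers 3 new) → pick S5 (covers 3 new) → pick S1 (covers 1 new) → pick S4 (covers 1 new). Total picks: 5.

5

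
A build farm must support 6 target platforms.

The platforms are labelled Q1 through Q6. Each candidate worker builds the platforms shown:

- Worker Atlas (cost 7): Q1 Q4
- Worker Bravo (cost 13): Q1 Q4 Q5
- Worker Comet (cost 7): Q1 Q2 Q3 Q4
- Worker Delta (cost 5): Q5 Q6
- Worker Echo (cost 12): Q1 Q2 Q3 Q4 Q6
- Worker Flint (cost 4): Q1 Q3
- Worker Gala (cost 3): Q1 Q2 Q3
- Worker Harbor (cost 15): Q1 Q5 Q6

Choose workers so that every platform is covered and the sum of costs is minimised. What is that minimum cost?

12

Comet, Delta together cover every platform (Comet ∪ Delta = {Q1, Q2, Q3, Q4, Q5, Q6}); total cost 7 + 5 = 12.
The greedy pick Gala, Delta, Atlas costs 15; no covering selection beats 12.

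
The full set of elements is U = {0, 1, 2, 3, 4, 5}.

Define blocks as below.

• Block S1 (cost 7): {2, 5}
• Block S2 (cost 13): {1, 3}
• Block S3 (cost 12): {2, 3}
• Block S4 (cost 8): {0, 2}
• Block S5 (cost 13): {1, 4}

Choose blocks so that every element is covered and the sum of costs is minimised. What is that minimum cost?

S1, S3, S4, S5 together cover every element (S1 ∪ S3 ∪ S4 ∪ S5 = {0, 1, 2, 3, 4, 5}); total cost 7 + 12 + 8 + 13 = 40.
The greedy pick S1, S2, S4, S5 costs 41; no covering selection beats 40.

40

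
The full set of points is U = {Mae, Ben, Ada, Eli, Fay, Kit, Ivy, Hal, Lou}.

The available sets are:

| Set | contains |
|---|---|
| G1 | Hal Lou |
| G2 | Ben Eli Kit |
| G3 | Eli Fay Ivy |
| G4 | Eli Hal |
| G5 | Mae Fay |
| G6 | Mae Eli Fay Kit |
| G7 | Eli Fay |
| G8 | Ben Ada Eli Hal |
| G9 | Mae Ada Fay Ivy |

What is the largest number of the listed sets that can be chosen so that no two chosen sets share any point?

3

G1, G2, G9 are pairwise disjoint (G1={Hal,Lou}; G2={Ben,Eli,Kit}; G9={Mae,Ada,Fay,Ivy}).
Every remaining set overlaps one of these, and no 4 of the listed sets are pairwise disjoint, so 3 is the maximum.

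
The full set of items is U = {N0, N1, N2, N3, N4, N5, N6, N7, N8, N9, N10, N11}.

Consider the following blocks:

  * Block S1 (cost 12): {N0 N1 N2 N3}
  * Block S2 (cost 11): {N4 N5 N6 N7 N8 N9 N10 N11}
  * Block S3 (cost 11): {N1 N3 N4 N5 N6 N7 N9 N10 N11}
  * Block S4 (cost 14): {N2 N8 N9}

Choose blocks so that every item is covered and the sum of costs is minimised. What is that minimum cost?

S1, S2 together cover every item (S1 ∪ S2 = {N0, N1, N2, N3, N4, N5, N6, N7, N8, N9, N10, N11}); total cost 12 + 11 = 23.
The greedy pick S3, S1, S2 costs 34; no covering selection beats 23.

23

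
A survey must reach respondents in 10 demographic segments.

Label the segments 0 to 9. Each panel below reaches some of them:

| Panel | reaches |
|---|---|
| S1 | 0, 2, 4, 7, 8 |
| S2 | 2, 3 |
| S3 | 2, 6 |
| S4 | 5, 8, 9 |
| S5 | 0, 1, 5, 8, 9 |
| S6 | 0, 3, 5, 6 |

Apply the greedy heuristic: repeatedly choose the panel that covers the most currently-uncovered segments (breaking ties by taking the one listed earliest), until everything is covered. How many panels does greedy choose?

3

Greedy: pick S1 (covers 5 new) → pick S5 (covers 3 new) → pick S6 (covers 2 new). Total picks: 3.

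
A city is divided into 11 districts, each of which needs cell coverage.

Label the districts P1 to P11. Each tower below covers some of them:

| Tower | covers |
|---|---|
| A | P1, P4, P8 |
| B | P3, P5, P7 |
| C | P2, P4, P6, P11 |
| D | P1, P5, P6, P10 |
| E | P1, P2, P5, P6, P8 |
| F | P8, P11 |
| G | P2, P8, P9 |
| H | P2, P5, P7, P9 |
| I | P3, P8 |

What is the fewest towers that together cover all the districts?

4

B and C and D and G together: B ∪ C ∪ D ∪ G = {P1, P2, P3, P4, P5, P6, P7, P8, P9, P10, P11} — every district is covered.
Only D contains P10, so D is forced; the remaining 7 districts need at least 3 more towers (each remaining tower adds at most 3) — so at least 4 towers are needed, and 4 is optimal.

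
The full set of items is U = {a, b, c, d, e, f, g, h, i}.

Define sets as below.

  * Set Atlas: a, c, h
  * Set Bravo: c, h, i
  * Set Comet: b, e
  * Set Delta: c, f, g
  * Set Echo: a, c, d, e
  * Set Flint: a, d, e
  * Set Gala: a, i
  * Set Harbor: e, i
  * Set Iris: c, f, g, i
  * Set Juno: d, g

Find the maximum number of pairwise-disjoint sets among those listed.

Bravo, Comet, Juno are pairwise disjoint (Bravo={c,h,i}; Comet={b,e}; Juno={d,g}).
Every remaining set overlaps one of these, and no 4 of the listed sets are pairwise disjoint, so 3 is the maximum.

3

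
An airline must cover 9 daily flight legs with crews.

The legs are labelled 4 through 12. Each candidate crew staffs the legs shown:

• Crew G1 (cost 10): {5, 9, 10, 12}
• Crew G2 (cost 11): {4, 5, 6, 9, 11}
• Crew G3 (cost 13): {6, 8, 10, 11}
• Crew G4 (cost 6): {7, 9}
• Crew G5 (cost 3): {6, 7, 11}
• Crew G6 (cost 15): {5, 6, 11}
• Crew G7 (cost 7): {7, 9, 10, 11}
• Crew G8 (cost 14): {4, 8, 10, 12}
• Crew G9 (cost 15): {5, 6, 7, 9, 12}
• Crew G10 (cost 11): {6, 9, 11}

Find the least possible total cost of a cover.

27

G1, G5, G8 together cover every leg (G1 ∪ G5 ∪ G8 = {4, 5, 6, 7, 8, 9, 10, 11, 12}); total cost 10 + 3 + 14 = 27.
No covering selection has total cost below 27.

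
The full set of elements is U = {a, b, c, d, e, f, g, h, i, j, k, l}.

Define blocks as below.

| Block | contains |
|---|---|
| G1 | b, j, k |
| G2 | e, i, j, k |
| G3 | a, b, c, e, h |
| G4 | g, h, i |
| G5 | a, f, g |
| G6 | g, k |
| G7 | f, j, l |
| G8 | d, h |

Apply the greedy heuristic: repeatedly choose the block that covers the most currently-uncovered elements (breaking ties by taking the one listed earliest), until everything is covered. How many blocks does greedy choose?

5

Greedy: pick G3 (covers 5 new) → pick G2 (covers 3 new) → pick G5 (covers 2 new) → pick G7 (covers 1 new) → pick G8 (covers 1 new). Total picks: 5.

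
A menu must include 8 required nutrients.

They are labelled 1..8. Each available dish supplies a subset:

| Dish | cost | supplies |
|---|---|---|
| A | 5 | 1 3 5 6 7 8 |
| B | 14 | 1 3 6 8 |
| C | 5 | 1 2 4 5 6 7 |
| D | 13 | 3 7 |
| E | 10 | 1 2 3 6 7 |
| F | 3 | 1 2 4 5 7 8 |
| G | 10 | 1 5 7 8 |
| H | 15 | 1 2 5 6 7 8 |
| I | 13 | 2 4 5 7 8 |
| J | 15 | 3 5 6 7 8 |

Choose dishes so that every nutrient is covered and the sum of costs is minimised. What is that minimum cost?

8

A, F together cover every nutrient (A ∪ F = {1, 2, 3, 4, 5, 6, 7, 8}); total cost 5 + 3 = 8.
No covering selection has total cost below 8.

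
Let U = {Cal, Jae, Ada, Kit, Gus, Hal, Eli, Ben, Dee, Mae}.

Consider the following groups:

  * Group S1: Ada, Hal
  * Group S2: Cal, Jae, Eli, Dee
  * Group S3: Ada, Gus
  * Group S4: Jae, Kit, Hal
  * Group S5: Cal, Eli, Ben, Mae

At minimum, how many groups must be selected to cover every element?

4

S2 and S3 and S4 and S5 together: S2 ∪ S3 ∪ S4 ∪ S5 = {Cal, Jae, Ada, Kit, Gus, Hal, Eli, Ben, Dee, Mae} — every element is covered.
Only S2 contains Dee, so S2 is forced; the remaining 6 elements need at least 3 more groups (each remaining group adds at most 2) — so at least 4 groups are needed, and 4 is optimal.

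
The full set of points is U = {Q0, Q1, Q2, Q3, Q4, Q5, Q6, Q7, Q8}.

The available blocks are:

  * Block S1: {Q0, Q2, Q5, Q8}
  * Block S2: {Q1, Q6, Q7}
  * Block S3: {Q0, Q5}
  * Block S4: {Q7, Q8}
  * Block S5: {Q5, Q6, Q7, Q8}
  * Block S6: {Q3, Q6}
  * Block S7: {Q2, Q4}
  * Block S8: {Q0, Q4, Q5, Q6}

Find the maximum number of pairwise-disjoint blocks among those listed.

S3, S4, S6, S7 are pairwise disjoint (S3={Q0,Q5}; S4={Q7,Q8}; S6={Q3,Q6}; S7={Q2,Q4}).
Every remaining block overlaps one of these, and no 5 of the listed blocks are pairwise disjoint, so 4 is the maximum.

4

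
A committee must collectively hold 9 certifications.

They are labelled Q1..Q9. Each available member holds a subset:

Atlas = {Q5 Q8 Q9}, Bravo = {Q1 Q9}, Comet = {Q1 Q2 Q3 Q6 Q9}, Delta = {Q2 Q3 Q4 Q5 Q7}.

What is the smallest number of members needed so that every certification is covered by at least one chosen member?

Atlas and Comet and Delta together: Atlas ∪ Comet ∪ Delta = {Q1, Q2, Q3, Q4, Q5, Q6, Q7, Q8, Q9} — every certification is covered.
Only Delta contains Q4, so Delta is forced; the remaining 4 certifications need at least 2 more members (each remaining member adds at most 3) — so at least 3 members are needed, and 3 is optimal.

3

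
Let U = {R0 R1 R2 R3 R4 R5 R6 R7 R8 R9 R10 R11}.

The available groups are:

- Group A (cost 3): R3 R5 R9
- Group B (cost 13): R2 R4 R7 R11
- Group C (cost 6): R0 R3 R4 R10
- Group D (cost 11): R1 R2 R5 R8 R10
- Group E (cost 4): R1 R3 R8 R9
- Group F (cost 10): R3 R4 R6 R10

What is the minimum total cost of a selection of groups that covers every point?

A, B, C, E, F together cover every point (A ∪ B ∪ C ∪ E ∪ F = {R0, R1, R2, R3, R4, R5, R6, R7, R8, R9, R10, R11}); total cost 3 + 13 + 6 + 4 + 10 = 36.
No covering selection has total cost below 36.

36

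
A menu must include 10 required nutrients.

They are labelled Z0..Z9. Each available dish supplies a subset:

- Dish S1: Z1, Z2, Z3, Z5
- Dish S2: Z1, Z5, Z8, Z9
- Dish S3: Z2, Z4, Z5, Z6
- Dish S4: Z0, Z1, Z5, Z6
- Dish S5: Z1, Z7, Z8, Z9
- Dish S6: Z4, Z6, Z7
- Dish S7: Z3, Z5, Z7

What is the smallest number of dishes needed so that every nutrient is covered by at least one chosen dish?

4

S2 and S3 and S4 and S7 together: S2 ∪ S3 ∪ S4 ∪ S7 = {Z0, Z1, Z2, Z3, Z4, Z5, Z6, Z7, Z8, Z9} — every nutrient is covered.
No 3 of the 7 dishes cover everything (all 35 combinations miss at least one nutrient), so 4 is optimal.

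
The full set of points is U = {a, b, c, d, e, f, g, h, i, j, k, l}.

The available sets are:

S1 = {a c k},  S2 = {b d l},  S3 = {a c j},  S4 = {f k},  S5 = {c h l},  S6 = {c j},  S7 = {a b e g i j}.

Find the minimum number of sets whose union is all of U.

S2 and S4 and S5 and S7 together: S2 ∪ S4 ∪ S5 ∪ S7 = {a, b, c, d, e, f, g, h, i, j, k, l} — every point is covered.
No 3 of the 7 sets cover everything (all 35 combinations miss at least one point), so 4 is optimal.

4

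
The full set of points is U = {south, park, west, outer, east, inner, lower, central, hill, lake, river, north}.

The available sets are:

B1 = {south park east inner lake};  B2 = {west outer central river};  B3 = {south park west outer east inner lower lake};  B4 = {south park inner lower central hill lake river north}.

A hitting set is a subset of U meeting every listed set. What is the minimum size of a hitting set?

H = {inner, central} meets every set (each contains at least one member of H), and |H| = 2.
The sets B1, B2 are pairwise disjoint, so any hitting set needs a separate point for each — at least 2. Hence 2 is optimal.

2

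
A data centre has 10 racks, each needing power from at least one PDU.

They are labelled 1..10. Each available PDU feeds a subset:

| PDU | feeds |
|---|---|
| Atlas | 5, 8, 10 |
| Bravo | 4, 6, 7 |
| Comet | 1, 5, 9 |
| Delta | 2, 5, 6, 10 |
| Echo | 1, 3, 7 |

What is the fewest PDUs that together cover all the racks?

5

Atlas and Bravo and Comet and Delta and Echo together: Atlas ∪ Bravo ∪ Comet ∪ Delta ∪ Echo = {1, 2, 3, 4, 5, 6, 7, 8, 9, 10} — every rack is covered.
No 4 of the 5 PDUs cover everything (all 5 combinations miss at least one rack), so 5 is optimal.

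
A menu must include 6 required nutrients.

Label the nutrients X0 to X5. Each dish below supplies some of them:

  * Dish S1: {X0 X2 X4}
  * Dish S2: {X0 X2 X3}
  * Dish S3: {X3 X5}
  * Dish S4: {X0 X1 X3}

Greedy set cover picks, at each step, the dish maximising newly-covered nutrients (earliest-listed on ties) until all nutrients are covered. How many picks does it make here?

3

Greedy: pick S1 (covers 3 new) → pick S3 (covers 2 new) → pick S4 (covers 1 new). Total picks: 3.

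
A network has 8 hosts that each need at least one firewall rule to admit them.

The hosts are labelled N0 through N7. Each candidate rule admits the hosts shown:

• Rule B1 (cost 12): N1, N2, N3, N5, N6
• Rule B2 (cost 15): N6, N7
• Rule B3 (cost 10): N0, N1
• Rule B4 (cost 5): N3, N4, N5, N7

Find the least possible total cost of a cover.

27

B1, B3, B4 together cover every host (B1 ∪ B3 ∪ B4 = {N0, N1, N2, N3, N4, N5, N6, N7}); total cost 12 + 10 + 5 = 27.
No covering selection has total cost below 27.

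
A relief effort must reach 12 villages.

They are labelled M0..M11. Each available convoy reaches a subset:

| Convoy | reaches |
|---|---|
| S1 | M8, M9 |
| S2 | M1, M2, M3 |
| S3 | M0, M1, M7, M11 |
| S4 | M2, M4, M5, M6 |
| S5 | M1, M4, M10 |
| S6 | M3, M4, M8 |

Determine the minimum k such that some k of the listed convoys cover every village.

5

Take {S1, S2, S3, S4, S5}. Their union is {M0, M1, M2, M3, M4, M5, M6, M7, M8, M9, M10, M11}, which is all 12 villages.
No 4 of the 6 convoys cover everything (all 15 combinations miss at least one village), so 5 is optimal.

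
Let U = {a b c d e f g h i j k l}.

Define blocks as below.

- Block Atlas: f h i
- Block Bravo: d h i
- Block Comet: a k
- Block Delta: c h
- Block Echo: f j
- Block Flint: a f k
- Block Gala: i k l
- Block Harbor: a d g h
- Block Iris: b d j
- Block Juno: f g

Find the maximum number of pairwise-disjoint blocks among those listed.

Delta, Gala, Iris, Juno are pairwise disjoint (Delta={c,h}; Gala={i,k,l}; Iris={b,d,j}; Juno={f,g}).
Every remaining block overlaps one of these, and no 5 of the listed blocks are pairwise disjoint, so 4 is the maximum.

4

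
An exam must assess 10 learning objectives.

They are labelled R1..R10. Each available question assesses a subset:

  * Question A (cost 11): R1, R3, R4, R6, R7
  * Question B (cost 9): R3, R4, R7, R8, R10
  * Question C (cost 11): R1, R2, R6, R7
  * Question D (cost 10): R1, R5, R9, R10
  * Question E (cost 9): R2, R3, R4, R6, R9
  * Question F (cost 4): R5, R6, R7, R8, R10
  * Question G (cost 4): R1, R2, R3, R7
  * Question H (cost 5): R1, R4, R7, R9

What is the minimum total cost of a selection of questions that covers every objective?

13

F, G, H together cover every objective (F ∪ G ∪ H = {R1, R2, R3, R4, R5, R6, R7, R8, R9, R10}); total cost 4 + 4 + 5 = 13.
No covering selection has total cost below 13.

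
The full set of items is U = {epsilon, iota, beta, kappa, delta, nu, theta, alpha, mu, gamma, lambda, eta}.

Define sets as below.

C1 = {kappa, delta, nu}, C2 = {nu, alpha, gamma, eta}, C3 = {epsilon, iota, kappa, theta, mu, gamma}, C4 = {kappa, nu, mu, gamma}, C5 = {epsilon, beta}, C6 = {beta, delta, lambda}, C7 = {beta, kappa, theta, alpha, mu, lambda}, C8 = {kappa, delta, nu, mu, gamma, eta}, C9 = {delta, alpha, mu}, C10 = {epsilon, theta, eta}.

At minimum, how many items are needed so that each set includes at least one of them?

4

H = {epsilon, delta, nu, theta} meets every set (each contains at least one member of H), and |H| = 4.
No choice of 3 items meets every set, so 4 is the minimum.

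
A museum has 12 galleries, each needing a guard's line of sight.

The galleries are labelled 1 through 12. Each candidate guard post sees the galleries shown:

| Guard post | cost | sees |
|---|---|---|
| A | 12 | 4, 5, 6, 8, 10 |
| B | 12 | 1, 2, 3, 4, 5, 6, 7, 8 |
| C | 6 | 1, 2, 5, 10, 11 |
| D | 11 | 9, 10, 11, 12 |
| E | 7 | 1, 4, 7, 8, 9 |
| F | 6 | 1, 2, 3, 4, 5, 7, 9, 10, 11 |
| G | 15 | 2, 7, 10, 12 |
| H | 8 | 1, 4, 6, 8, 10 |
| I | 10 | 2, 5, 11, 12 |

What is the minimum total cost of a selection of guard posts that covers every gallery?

23

B, D together cover every gallery (B ∪ D = {1, 2, 3, 4, 5, 6, 7, 8, 9, 10, 11, 12}); total cost 12 + 11 = 23.
The greedy pick F, H, I costs 24; no covering selection beats 23.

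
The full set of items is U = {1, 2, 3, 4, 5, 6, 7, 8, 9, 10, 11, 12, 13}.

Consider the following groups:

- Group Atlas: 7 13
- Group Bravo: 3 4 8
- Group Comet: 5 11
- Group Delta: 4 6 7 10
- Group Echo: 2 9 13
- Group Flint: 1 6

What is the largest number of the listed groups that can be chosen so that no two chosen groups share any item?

4

Atlas, Bravo, Comet, Flint are pairwise disjoint (Atlas={7,13}; Bravo={3,4,8}; Comet={5,11}; Flint={1,6}).
Every remaining group overlaps one of these, and no 5 of the listed groups are pairwise disjoint, so 4 is the maximum.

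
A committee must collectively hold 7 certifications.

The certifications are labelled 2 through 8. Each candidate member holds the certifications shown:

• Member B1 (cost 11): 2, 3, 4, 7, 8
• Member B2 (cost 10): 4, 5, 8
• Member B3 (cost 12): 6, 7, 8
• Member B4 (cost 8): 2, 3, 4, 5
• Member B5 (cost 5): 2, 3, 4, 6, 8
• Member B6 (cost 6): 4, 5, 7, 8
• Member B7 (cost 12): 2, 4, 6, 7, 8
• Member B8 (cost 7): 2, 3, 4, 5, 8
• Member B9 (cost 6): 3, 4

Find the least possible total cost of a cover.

B5, B6 together cover every certification (B5 ∪ B6 = {2, 3, 4, 5, 6, 7, 8}); total cost 5 + 6 = 11.
No covering selection has total cost below 11.

11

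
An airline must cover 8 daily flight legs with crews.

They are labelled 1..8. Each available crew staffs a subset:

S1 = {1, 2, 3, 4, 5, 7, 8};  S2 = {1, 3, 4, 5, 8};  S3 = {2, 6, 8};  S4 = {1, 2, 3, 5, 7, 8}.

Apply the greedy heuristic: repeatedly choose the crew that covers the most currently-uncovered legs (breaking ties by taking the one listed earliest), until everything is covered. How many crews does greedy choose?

2

Greedy: pick S1 (covers 7 new) → pick S3 (covers 1 new). Total picks: 2.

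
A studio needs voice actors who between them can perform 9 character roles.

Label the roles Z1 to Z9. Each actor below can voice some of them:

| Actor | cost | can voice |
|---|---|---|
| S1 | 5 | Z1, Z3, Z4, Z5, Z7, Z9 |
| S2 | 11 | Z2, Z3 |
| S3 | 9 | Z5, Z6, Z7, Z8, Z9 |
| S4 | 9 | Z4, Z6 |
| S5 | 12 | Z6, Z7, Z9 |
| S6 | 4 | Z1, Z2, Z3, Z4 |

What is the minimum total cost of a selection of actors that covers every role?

S3, S6 together cover every role (S3 ∪ S6 = {Z1, Z2, Z3, Z4, Z5, Z6, Z7, Z8, Z9}); total cost 9 + 4 = 13.
The greedy pick S1, S6, S3 costs 18; no covering selection beats 13.

13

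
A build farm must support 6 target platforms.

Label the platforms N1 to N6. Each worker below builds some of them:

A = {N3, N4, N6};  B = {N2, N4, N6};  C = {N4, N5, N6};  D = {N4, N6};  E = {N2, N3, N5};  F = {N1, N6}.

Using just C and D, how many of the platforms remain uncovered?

Union of C, D = {N4, N5, N6}.
Not covered: N1, N2, N3 — 3 platforms.

3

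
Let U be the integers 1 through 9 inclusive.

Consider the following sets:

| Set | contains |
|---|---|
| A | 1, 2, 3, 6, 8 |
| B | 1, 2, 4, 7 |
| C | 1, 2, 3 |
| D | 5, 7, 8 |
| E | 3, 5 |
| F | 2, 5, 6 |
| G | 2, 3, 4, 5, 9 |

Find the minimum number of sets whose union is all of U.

A, D, and G cover everything between them: the union {1, 2, 3, 4, 5, 6, 7, 8, 9} is all of U.
Only G contains 9, so G is forced; the remaining 4 points need at least 2 more sets (each remaining set adds at most 3) — so at least 3 sets are needed, and 3 is optimal.

3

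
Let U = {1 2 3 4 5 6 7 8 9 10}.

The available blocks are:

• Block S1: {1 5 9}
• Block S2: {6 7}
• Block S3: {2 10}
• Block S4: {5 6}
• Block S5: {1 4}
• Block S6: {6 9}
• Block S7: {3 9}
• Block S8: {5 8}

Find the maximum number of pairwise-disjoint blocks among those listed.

S2, S3, S5, S7, S8 are pairwise disjoint (S2={6,7}; S3={2,10}; S5={1,4}; S7={3,9}; S8={5,8}).
Every remaining block overlaps one of these, and no 6 of the listed blocks are pairwise disjoint, so 5 is the maximum.

5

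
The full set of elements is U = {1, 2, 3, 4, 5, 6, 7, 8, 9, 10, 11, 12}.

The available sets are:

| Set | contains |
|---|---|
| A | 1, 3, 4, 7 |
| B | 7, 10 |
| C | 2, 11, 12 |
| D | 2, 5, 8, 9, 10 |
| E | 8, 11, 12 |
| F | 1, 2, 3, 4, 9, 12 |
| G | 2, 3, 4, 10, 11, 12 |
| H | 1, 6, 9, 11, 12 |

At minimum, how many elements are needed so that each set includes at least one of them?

Take T = {3, 10, 12}. Each listed set contains at least one of these, so T is a hitting set of size 3.
No choice of 2 elements meets every set, so 3 is the minimum.

3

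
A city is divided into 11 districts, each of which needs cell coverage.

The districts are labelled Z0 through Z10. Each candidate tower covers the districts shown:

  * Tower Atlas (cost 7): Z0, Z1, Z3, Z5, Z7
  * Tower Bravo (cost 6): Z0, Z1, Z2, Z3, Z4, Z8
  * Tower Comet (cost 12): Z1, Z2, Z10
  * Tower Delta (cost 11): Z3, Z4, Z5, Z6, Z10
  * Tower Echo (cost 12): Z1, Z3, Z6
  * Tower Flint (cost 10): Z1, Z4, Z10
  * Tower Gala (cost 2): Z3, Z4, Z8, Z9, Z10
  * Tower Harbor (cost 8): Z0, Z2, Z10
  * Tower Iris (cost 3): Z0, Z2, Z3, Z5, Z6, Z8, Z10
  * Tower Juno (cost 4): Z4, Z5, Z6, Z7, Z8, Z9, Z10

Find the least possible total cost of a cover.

10

Bravo, Juno together cover every district (Bravo ∪ Juno = {Z0, Z1, Z2, Z3, Z4, Z5, Z6, Z7, Z8, Z9, Z10}); total cost 6 + 4 = 10.
The greedy pick Gala, Iris, Atlas costs 12; no covering selection beats 10.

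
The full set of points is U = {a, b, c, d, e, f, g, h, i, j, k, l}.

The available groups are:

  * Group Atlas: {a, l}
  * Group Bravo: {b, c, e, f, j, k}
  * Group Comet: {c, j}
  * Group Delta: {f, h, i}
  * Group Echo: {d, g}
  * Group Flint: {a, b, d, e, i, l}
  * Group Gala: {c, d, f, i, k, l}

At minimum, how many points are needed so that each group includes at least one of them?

4

Take T = {a, c, d, i}. Each listed group contains at least one of these, so T is a hitting set of size 4.
The groups Atlas, Comet, Delta, Echo are pairwise disjoint, so any hitting set needs a separate point for each — at least 4. Hence 4 is optimal.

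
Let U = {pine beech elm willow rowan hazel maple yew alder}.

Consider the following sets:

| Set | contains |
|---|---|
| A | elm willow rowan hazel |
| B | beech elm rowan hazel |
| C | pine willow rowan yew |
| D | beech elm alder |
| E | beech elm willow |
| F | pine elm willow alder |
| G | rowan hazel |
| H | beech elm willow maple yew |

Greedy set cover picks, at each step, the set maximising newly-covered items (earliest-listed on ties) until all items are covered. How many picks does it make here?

Greedy: pick H (covers 5 new) → pick A (covers 2 new) → pick F (covers 2 new). Total picks: 3.

3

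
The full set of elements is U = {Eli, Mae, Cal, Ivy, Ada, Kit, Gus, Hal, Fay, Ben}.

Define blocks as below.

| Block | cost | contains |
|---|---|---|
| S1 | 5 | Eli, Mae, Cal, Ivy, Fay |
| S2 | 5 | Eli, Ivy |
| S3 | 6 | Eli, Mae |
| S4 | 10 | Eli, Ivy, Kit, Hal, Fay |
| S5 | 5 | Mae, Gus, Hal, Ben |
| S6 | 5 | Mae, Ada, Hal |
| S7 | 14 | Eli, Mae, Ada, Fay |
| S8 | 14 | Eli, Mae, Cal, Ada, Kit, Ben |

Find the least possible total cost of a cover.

24

S1, S5, S8 together cover every element (S1 ∪ S5 ∪ S8 = {Eli, Mae, Cal, Ivy, Ada, Kit, Gus, Hal, Fay, Ben}); total cost 5 + 5 + 14 = 24.
The greedy pick S1, S5, S6, S4 costs 25; no covering selection beats 24.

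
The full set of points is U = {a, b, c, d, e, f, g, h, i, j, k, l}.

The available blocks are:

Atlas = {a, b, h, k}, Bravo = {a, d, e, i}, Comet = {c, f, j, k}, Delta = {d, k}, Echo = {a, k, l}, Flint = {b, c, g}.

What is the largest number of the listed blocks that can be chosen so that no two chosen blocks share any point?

Bravo, Flint are pairwise disjoint (Bravo={a,d,e,i}; Flint={b,c,g}).
Every remaining block overlaps one of these, and no 3 of the listed blocks are pairwise disjoint, so 2 is the maximum.

2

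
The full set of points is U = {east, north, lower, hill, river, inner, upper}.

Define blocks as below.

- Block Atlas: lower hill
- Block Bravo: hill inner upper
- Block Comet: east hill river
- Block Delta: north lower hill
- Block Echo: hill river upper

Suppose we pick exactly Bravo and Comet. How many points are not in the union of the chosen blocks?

2

Union of Bravo, Comet = {east, hill, river, inner, upper}.
Not covered: north, lower — 2 points.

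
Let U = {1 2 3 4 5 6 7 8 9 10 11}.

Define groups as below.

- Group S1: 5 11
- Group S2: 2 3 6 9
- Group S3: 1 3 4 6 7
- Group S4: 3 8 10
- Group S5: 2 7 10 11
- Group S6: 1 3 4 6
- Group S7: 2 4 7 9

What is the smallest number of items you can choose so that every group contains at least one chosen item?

3

Take H = {3, 9, 11}. Each listed group contains at least one of these, so H is a hitting set of size 3.
The groups S1, S4, S7 are pairwise disjoint, so any hitting set needs a separate item for each — at least 3. Hence 3 is optimal.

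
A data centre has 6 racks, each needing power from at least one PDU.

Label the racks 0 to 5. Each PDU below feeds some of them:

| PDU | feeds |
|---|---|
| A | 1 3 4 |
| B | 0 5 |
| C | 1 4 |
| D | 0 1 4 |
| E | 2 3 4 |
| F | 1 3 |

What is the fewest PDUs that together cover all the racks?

3

Take {A, B, E}. Their union is {0, 1, 2, 3, 4, 5}, which is all 6 racks.
Only E contains 2, so E is forced; the remaining 3 racks need at least 2 more PDUs (each remaining PDU adds at most 2) — so at least 3 PDUs are needed, and 3 is optimal.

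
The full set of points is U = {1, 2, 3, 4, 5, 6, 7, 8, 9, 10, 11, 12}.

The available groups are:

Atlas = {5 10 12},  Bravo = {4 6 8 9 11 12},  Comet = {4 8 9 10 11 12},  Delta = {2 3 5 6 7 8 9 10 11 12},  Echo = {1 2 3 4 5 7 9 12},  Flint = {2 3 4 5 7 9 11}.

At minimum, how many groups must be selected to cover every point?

Delta and Echo together: Delta ∪ Echo = {1, 2, 3, 4, 5, 6, 7, 8, 9, 10, 11, 12} — every point is covered.
No single group has all 12 points (the largest, Delta, has 10), so 2 is optimal.

2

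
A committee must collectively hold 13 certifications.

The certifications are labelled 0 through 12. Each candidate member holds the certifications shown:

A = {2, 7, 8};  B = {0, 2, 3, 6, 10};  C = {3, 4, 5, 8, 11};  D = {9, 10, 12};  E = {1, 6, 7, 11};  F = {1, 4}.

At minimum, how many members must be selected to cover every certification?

4

B and C and D and E together: B ∪ C ∪ D ∪ E = {0, 1, 2, 3, 4, 5, 6, 7, 8, 9, 10, 11, 12} — every certification is covered.
No 3 of the 6 members cover everything (all 20 combinations miss at least one certification), so 4 is optimal.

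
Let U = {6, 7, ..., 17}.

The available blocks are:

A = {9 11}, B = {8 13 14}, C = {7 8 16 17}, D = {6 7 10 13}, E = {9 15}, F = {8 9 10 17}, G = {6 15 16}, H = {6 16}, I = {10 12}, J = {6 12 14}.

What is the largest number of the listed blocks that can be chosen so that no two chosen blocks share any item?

A, B, G, I are pairwise disjoint (A={9,11}; B={8,13,14}; G={6,15,16}; I={10,12}).
Every remaining block overlaps one of these, and no 5 of the listed blocks are pairwise disjoint, so 4 is the maximum.

4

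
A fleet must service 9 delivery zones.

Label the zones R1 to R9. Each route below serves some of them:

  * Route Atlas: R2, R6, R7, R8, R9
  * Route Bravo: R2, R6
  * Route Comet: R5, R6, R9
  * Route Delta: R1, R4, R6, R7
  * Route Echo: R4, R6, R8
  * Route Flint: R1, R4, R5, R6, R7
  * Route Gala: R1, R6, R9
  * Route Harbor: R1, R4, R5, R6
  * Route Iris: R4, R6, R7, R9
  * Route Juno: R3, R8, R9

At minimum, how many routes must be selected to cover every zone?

Take {Atlas, Harbor, Juno}. Their union is {R1, R2, R3, R4, R5, R6, R7, R8, R9}, which is all 9 zones.
Only Juno contains R3, so Juno is forced; the remaining 6 zones need at least 2 more routes (each remaining route adds at most 5) — so at least 3 routes are needed, and 3 is optimal.

3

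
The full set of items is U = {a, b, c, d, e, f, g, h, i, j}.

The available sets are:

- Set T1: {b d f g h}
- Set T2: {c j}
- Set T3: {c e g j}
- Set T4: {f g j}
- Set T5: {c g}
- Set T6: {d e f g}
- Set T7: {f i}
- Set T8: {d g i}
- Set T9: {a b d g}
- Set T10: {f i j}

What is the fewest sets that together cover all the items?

T1, T3, T8, and T9 cover everything between them: the union {a, b, c, d, e, f, g, h, i, j} is all of U.
No 3 of the 10 sets cover everything (all 120 combinations miss at least one item), so 4 is optimal.

4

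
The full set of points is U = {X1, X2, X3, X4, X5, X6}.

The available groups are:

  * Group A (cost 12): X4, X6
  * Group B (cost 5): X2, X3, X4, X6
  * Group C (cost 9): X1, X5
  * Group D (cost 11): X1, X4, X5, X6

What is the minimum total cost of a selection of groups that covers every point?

B, C together cover every point (B ∪ C = {X1, X2, X3, X4, X5, X6}); total cost 5 + 9 = 14.
No covering selection has total cost below 14.

14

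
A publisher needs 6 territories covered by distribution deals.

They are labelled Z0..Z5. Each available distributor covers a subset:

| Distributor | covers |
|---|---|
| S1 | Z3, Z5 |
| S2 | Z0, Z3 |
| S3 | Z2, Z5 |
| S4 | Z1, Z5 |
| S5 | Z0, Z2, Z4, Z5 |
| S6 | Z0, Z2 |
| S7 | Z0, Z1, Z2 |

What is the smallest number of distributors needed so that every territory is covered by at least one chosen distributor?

3

S1 and S4 and S5 together: S1 ∪ S4 ∪ S5 = {Z0, Z1, Z2, Z3, Z4, Z5} — every territory is covered.
Only S5 contains Z4, so S5 is forced; the remaining 2 territories need at least 2 more distributors (each remaining distributor adds at most 1) — so at least 3 distributors are needed, and 3 is optimal.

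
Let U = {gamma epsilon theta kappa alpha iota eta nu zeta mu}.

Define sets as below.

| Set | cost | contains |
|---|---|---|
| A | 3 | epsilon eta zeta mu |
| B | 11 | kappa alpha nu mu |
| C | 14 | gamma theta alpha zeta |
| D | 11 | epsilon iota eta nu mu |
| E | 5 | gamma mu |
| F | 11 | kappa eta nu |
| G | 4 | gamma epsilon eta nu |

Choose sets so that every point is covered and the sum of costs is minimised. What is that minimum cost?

36

B, C, D together cover every point (B ∪ C ∪ D = {gamma, epsilon, theta, kappa, alpha, iota, eta, nu, zeta, mu}); total cost 11 + 14 + 11 = 36.
The greedy pick A, G, B, D, C costs 43; no covering selection beats 36.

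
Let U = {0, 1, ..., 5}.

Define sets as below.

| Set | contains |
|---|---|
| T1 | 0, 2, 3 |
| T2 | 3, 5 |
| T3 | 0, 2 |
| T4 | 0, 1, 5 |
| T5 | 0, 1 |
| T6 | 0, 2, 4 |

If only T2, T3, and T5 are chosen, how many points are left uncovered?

Union of T2, T3, T5 = {0, 1, 2, 3, 5}.
Not covered: 4 — 1 point.

1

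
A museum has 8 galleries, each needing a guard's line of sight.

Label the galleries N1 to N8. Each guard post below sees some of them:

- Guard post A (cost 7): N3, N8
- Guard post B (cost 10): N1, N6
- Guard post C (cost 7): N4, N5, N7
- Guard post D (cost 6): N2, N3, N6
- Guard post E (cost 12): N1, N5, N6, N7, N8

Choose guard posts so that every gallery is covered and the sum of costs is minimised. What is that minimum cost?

C, D, E together cover every gallery (C ∪ D ∪ E = {N1, N2, N3, N4, N5, N6, N7, N8}); total cost 7 + 6 + 12 = 25.
No covering selection has total cost below 25.

25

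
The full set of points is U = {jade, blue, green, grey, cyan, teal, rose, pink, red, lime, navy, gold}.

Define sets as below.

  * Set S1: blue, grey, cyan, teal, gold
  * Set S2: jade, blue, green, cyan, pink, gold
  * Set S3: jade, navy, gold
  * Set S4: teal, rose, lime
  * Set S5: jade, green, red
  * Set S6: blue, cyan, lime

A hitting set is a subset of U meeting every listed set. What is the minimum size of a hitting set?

3

Take H = {jade, teal, lime}. Each listed set contains at least one of these, so H is a hitting set of size 3.
No choice of 2 points meets every set, so 3 is the minimum.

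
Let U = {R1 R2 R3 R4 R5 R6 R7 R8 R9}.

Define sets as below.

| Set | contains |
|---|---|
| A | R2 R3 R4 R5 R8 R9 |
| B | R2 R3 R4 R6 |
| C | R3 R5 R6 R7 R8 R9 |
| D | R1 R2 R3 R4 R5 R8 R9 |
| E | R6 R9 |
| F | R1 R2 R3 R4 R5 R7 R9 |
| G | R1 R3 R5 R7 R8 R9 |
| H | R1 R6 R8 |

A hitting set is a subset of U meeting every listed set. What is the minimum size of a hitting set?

The 2 points {R3, R6} hit every set.
No single point lies in every set, so at least 2 are needed and 2 is optimal.

2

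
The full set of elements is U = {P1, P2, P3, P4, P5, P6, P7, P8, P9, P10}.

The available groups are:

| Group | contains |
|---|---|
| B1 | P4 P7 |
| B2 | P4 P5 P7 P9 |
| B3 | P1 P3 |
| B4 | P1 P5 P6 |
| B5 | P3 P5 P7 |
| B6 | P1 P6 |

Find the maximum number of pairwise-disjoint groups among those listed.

2

B1, B4 are pairwise disjoint (B1={P4,P7}; B4={P1,P5,P6}).
Every remaining group overlaps one of these, and no 3 of the listed groups are pairwise disjoint, so 2 is the maximum.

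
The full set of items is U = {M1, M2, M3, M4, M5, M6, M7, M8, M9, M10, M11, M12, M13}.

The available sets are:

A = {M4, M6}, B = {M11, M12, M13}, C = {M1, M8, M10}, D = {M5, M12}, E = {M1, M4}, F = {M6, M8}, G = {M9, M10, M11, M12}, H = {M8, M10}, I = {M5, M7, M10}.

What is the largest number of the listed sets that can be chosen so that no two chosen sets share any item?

4

B, E, F, I are pairwise disjoint (B={M11,M12,M13}; E={M1,M4}; F={M6,M8}; I={M5,M7,M10}).
Every remaining set overlaps one of these, and no 5 of the listed sets are pairwise disjoint, so 4 is the maximum.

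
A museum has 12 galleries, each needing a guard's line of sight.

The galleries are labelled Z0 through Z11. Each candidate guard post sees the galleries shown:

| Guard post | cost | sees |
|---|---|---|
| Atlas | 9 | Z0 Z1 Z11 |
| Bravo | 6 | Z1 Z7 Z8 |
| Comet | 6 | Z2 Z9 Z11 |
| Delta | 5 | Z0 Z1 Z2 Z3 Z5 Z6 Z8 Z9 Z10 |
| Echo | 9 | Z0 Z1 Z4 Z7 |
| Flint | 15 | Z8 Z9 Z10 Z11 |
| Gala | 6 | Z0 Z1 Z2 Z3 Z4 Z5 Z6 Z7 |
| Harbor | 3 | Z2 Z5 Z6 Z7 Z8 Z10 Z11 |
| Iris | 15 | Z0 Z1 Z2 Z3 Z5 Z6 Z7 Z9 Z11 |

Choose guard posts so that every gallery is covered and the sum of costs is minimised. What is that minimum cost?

14

Delta, Gala, Harbor together cover every gallery (Delta ∪ Gala ∪ Harbor = {Z0, Z1, Z2, Z3, Z4, Z5, Z6, Z7, Z8, Z9, Z10, Z11}); total cost 5 + 6 + 3 = 14.
No covering selection has total cost below 14.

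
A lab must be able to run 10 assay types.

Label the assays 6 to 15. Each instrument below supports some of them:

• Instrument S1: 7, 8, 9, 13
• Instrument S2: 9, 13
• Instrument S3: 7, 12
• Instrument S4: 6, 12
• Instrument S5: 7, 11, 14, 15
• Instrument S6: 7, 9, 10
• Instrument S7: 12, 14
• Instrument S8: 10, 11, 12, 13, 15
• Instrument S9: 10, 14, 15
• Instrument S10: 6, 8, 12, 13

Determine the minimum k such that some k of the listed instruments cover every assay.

3

Take {S5, S6, S10}. Their union is {6, 7, 8, 9, 10, 11, 12, 13, 14, 15}, which is all 10 assays.
No 2 of the 10 instruments cover everything (all 45 combinations miss at least one assay), so 3 is optimal.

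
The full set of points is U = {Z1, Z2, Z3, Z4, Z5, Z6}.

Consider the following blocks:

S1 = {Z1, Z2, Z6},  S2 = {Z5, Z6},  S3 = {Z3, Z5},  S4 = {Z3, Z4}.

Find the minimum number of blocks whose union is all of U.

Take {S1, S2, S4}. Their union is {Z1, Z2, Z3, Z4, Z5, Z6}, which is all 6 points.
Only S1 contains Z1, so S1 is forced; the remaining 3 points need at least 2 more blocks (each remaining block adds at most 2) — so at least 3 blocks are needed, and 3 is optimal.

3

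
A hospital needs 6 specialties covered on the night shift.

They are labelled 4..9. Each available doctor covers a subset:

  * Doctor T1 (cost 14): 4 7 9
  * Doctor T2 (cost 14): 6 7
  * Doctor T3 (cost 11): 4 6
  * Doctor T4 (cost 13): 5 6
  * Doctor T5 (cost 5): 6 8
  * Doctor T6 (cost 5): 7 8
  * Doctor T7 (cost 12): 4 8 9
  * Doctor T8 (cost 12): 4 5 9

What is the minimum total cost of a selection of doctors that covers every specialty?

22

T5, T6, T8 together cover every specialty (T5 ∪ T6 ∪ T8 = {4, 5, 6, 7, 8, 9}); total cost 5 + 5 + 12 = 22.
No covering selection has total cost below 22.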